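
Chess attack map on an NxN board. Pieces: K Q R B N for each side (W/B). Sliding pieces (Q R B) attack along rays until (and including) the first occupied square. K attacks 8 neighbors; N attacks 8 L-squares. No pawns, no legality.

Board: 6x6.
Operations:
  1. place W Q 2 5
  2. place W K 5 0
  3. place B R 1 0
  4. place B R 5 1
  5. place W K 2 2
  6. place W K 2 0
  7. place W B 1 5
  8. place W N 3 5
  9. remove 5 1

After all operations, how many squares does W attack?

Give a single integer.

Op 1: place WQ@(2,5)
Op 2: place WK@(5,0)
Op 3: place BR@(1,0)
Op 4: place BR@(5,1)
Op 5: place WK@(2,2)
Op 6: place WK@(2,0)
Op 7: place WB@(1,5)
Op 8: place WN@(3,5)
Op 9: remove (5,1)
Per-piece attacks for W:
  WB@(1,5): attacks (2,4) (3,3) (4,2) (5,1) (0,4)
  WK@(2,0): attacks (2,1) (3,0) (1,0) (3,1) (1,1)
  WK@(2,2): attacks (2,3) (2,1) (3,2) (1,2) (3,3) (3,1) (1,3) (1,1)
  WQ@(2,5): attacks (2,4) (2,3) (2,2) (3,5) (1,5) (3,4) (4,3) (5,2) (1,4) (0,3) [ray(0,-1) blocked at (2,2); ray(1,0) blocked at (3,5); ray(-1,0) blocked at (1,5)]
  WN@(3,5): attacks (4,3) (5,4) (2,3) (1,4)
  WK@(5,0): attacks (5,1) (4,0) (4,1)
Union (25 distinct): (0,3) (0,4) (1,0) (1,1) (1,2) (1,3) (1,4) (1,5) (2,1) (2,2) (2,3) (2,4) (3,0) (3,1) (3,2) (3,3) (3,4) (3,5) (4,0) (4,1) (4,2) (4,3) (5,1) (5,2) (5,4)

Answer: 25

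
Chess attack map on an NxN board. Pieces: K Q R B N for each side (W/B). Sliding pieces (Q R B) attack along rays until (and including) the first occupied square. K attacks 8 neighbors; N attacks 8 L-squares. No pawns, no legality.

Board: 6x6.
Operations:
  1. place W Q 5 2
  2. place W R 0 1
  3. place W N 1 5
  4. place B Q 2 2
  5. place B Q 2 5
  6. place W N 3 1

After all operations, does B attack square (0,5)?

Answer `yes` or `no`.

Op 1: place WQ@(5,2)
Op 2: place WR@(0,1)
Op 3: place WN@(1,5)
Op 4: place BQ@(2,2)
Op 5: place BQ@(2,5)
Op 6: place WN@(3,1)
Per-piece attacks for B:
  BQ@(2,2): attacks (2,3) (2,4) (2,5) (2,1) (2,0) (3,2) (4,2) (5,2) (1,2) (0,2) (3,3) (4,4) (5,5) (3,1) (1,3) (0,4) (1,1) (0,0) [ray(0,1) blocked at (2,5); ray(1,0) blocked at (5,2); ray(1,-1) blocked at (3,1)]
  BQ@(2,5): attacks (2,4) (2,3) (2,2) (3,5) (4,5) (5,5) (1,5) (3,4) (4,3) (5,2) (1,4) (0,3) [ray(0,-1) blocked at (2,2); ray(-1,0) blocked at (1,5); ray(1,-1) blocked at (5,2)]
B attacks (0,5): no

Answer: no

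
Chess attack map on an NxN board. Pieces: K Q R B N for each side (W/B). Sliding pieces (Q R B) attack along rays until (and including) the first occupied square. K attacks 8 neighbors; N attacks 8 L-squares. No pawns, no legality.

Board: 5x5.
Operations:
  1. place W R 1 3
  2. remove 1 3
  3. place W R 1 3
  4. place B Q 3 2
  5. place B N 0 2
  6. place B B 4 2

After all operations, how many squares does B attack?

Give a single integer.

Answer: 16

Derivation:
Op 1: place WR@(1,3)
Op 2: remove (1,3)
Op 3: place WR@(1,3)
Op 4: place BQ@(3,2)
Op 5: place BN@(0,2)
Op 6: place BB@(4,2)
Per-piece attacks for B:
  BN@(0,2): attacks (1,4) (2,3) (1,0) (2,1)
  BQ@(3,2): attacks (3,3) (3,4) (3,1) (3,0) (4,2) (2,2) (1,2) (0,2) (4,3) (4,1) (2,3) (1,4) (2,1) (1,0) [ray(1,0) blocked at (4,2); ray(-1,0) blocked at (0,2)]
  BB@(4,2): attacks (3,3) (2,4) (3,1) (2,0)
Union (16 distinct): (0,2) (1,0) (1,2) (1,4) (2,0) (2,1) (2,2) (2,3) (2,4) (3,0) (3,1) (3,3) (3,4) (4,1) (4,2) (4,3)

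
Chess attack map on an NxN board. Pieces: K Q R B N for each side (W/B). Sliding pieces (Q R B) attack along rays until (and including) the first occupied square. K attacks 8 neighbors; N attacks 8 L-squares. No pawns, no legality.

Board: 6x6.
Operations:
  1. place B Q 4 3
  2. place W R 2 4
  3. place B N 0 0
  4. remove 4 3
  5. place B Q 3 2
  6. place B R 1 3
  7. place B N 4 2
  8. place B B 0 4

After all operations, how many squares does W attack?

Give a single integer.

Answer: 10

Derivation:
Op 1: place BQ@(4,3)
Op 2: place WR@(2,4)
Op 3: place BN@(0,0)
Op 4: remove (4,3)
Op 5: place BQ@(3,2)
Op 6: place BR@(1,3)
Op 7: place BN@(4,2)
Op 8: place BB@(0,4)
Per-piece attacks for W:
  WR@(2,4): attacks (2,5) (2,3) (2,2) (2,1) (2,0) (3,4) (4,4) (5,4) (1,4) (0,4) [ray(-1,0) blocked at (0,4)]
Union (10 distinct): (0,4) (1,4) (2,0) (2,1) (2,2) (2,3) (2,5) (3,4) (4,4) (5,4)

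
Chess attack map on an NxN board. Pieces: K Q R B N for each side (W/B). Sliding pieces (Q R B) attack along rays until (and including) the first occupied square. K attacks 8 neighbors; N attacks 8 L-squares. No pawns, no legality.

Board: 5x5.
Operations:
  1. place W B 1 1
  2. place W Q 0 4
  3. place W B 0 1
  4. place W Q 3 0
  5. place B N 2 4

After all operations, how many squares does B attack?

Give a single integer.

Op 1: place WB@(1,1)
Op 2: place WQ@(0,4)
Op 3: place WB@(0,1)
Op 4: place WQ@(3,0)
Op 5: place BN@(2,4)
Per-piece attacks for B:
  BN@(2,4): attacks (3,2) (4,3) (1,2) (0,3)
Union (4 distinct): (0,3) (1,2) (3,2) (4,3)

Answer: 4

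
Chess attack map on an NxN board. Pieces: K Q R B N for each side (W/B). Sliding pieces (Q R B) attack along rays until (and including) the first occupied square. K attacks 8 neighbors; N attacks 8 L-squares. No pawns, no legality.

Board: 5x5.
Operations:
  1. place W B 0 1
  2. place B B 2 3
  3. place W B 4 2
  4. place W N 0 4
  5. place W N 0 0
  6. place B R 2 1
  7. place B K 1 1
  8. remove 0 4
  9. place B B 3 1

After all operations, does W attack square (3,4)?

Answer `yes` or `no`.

Op 1: place WB@(0,1)
Op 2: place BB@(2,3)
Op 3: place WB@(4,2)
Op 4: place WN@(0,4)
Op 5: place WN@(0,0)
Op 6: place BR@(2,1)
Op 7: place BK@(1,1)
Op 8: remove (0,4)
Op 9: place BB@(3,1)
Per-piece attacks for W:
  WN@(0,0): attacks (1,2) (2,1)
  WB@(0,1): attacks (1,2) (2,3) (1,0) [ray(1,1) blocked at (2,3)]
  WB@(4,2): attacks (3,3) (2,4) (3,1) [ray(-1,-1) blocked at (3,1)]
W attacks (3,4): no

Answer: no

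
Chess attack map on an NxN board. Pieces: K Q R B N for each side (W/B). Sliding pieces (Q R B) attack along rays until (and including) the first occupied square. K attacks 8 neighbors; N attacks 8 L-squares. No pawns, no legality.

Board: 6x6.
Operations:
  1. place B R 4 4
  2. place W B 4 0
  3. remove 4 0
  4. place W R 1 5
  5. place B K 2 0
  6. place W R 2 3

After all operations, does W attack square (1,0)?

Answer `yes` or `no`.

Op 1: place BR@(4,4)
Op 2: place WB@(4,0)
Op 3: remove (4,0)
Op 4: place WR@(1,5)
Op 5: place BK@(2,0)
Op 6: place WR@(2,3)
Per-piece attacks for W:
  WR@(1,5): attacks (1,4) (1,3) (1,2) (1,1) (1,0) (2,5) (3,5) (4,5) (5,5) (0,5)
  WR@(2,3): attacks (2,4) (2,5) (2,2) (2,1) (2,0) (3,3) (4,3) (5,3) (1,3) (0,3) [ray(0,-1) blocked at (2,0)]
W attacks (1,0): yes

Answer: yes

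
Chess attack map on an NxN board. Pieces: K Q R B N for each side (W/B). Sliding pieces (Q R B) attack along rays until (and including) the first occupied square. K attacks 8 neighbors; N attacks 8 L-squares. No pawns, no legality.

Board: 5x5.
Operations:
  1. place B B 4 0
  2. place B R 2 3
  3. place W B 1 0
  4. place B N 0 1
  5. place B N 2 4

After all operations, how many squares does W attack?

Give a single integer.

Op 1: place BB@(4,0)
Op 2: place BR@(2,3)
Op 3: place WB@(1,0)
Op 4: place BN@(0,1)
Op 5: place BN@(2,4)
Per-piece attacks for W:
  WB@(1,0): attacks (2,1) (3,2) (4,3) (0,1) [ray(-1,1) blocked at (0,1)]
Union (4 distinct): (0,1) (2,1) (3,2) (4,3)

Answer: 4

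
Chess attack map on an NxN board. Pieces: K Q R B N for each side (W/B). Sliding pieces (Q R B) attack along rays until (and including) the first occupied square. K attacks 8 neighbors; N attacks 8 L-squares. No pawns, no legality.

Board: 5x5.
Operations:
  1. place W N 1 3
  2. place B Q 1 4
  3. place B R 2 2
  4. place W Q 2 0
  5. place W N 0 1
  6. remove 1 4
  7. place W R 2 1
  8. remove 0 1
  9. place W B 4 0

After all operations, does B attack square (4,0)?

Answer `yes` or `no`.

Op 1: place WN@(1,3)
Op 2: place BQ@(1,4)
Op 3: place BR@(2,2)
Op 4: place WQ@(2,0)
Op 5: place WN@(0,1)
Op 6: remove (1,4)
Op 7: place WR@(2,1)
Op 8: remove (0,1)
Op 9: place WB@(4,0)
Per-piece attacks for B:
  BR@(2,2): attacks (2,3) (2,4) (2,1) (3,2) (4,2) (1,2) (0,2) [ray(0,-1) blocked at (2,1)]
B attacks (4,0): no

Answer: no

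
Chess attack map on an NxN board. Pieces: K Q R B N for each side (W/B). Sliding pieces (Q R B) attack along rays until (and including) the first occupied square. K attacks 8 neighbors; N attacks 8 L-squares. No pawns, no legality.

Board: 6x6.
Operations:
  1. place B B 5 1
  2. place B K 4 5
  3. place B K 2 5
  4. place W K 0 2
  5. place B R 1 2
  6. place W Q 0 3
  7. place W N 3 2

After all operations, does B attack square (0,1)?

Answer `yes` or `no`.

Answer: no

Derivation:
Op 1: place BB@(5,1)
Op 2: place BK@(4,5)
Op 3: place BK@(2,5)
Op 4: place WK@(0,2)
Op 5: place BR@(1,2)
Op 6: place WQ@(0,3)
Op 7: place WN@(3,2)
Per-piece attacks for B:
  BR@(1,2): attacks (1,3) (1,4) (1,5) (1,1) (1,0) (2,2) (3,2) (0,2) [ray(1,0) blocked at (3,2); ray(-1,0) blocked at (0,2)]
  BK@(2,5): attacks (2,4) (3,5) (1,5) (3,4) (1,4)
  BK@(4,5): attacks (4,4) (5,5) (3,5) (5,4) (3,4)
  BB@(5,1): attacks (4,2) (3,3) (2,4) (1,5) (4,0)
B attacks (0,1): no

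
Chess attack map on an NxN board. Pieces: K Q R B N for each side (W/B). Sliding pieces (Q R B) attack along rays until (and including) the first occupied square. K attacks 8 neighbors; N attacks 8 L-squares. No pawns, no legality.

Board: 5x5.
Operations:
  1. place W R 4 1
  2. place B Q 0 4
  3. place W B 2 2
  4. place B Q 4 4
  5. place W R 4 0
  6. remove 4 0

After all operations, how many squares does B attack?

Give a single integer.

Answer: 15

Derivation:
Op 1: place WR@(4,1)
Op 2: place BQ@(0,4)
Op 3: place WB@(2,2)
Op 4: place BQ@(4,4)
Op 5: place WR@(4,0)
Op 6: remove (4,0)
Per-piece attacks for B:
  BQ@(0,4): attacks (0,3) (0,2) (0,1) (0,0) (1,4) (2,4) (3,4) (4,4) (1,3) (2,2) [ray(1,0) blocked at (4,4); ray(1,-1) blocked at (2,2)]
  BQ@(4,4): attacks (4,3) (4,2) (4,1) (3,4) (2,4) (1,4) (0,4) (3,3) (2,2) [ray(0,-1) blocked at (4,1); ray(-1,0) blocked at (0,4); ray(-1,-1) blocked at (2,2)]
Union (15 distinct): (0,0) (0,1) (0,2) (0,3) (0,4) (1,3) (1,4) (2,2) (2,4) (3,3) (3,4) (4,1) (4,2) (4,3) (4,4)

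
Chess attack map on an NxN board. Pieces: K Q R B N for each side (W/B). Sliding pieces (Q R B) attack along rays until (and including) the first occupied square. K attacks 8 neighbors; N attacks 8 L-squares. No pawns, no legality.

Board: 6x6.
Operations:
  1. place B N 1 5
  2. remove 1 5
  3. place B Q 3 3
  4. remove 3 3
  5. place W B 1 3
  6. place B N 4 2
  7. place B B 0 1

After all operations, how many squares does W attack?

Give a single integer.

Op 1: place BN@(1,5)
Op 2: remove (1,5)
Op 3: place BQ@(3,3)
Op 4: remove (3,3)
Op 5: place WB@(1,3)
Op 6: place BN@(4,2)
Op 7: place BB@(0,1)
Per-piece attacks for W:
  WB@(1,3): attacks (2,4) (3,5) (2,2) (3,1) (4,0) (0,4) (0,2)
Union (7 distinct): (0,2) (0,4) (2,2) (2,4) (3,1) (3,5) (4,0)

Answer: 7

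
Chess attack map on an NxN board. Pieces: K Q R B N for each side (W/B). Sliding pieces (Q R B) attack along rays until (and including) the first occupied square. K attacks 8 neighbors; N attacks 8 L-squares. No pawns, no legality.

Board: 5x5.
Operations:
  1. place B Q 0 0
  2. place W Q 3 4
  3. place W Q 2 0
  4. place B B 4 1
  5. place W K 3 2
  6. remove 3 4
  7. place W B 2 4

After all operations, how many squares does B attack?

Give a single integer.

Op 1: place BQ@(0,0)
Op 2: place WQ@(3,4)
Op 3: place WQ@(2,0)
Op 4: place BB@(4,1)
Op 5: place WK@(3,2)
Op 6: remove (3,4)
Op 7: place WB@(2,4)
Per-piece attacks for B:
  BQ@(0,0): attacks (0,1) (0,2) (0,3) (0,4) (1,0) (2,0) (1,1) (2,2) (3,3) (4,4) [ray(1,0) blocked at (2,0)]
  BB@(4,1): attacks (3,2) (3,0) [ray(-1,1) blocked at (3,2)]
Union (12 distinct): (0,1) (0,2) (0,3) (0,4) (1,0) (1,1) (2,0) (2,2) (3,0) (3,2) (3,3) (4,4)

Answer: 12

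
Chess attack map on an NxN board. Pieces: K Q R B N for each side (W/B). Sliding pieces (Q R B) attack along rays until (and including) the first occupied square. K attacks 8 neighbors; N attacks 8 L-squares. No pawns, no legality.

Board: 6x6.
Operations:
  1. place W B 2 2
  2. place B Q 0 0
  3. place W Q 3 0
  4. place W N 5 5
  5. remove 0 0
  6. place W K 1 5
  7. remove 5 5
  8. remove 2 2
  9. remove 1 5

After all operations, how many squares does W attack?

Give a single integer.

Op 1: place WB@(2,2)
Op 2: place BQ@(0,0)
Op 3: place WQ@(3,0)
Op 4: place WN@(5,5)
Op 5: remove (0,0)
Op 6: place WK@(1,5)
Op 7: remove (5,5)
Op 8: remove (2,2)
Op 9: remove (1,5)
Per-piece attacks for W:
  WQ@(3,0): attacks (3,1) (3,2) (3,3) (3,4) (3,5) (4,0) (5,0) (2,0) (1,0) (0,0) (4,1) (5,2) (2,1) (1,2) (0,3)
Union (15 distinct): (0,0) (0,3) (1,0) (1,2) (2,0) (2,1) (3,1) (3,2) (3,3) (3,4) (3,5) (4,0) (4,1) (5,0) (5,2)

Answer: 15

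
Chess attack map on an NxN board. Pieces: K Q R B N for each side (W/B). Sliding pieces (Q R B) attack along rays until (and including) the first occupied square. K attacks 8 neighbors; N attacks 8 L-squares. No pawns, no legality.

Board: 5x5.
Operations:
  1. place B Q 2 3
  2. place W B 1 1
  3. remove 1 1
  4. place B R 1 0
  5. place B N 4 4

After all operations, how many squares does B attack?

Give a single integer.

Op 1: place BQ@(2,3)
Op 2: place WB@(1,1)
Op 3: remove (1,1)
Op 4: place BR@(1,0)
Op 5: place BN@(4,4)
Per-piece attacks for B:
  BR@(1,0): attacks (1,1) (1,2) (1,3) (1,4) (2,0) (3,0) (4,0) (0,0)
  BQ@(2,3): attacks (2,4) (2,2) (2,1) (2,0) (3,3) (4,3) (1,3) (0,3) (3,4) (3,2) (4,1) (1,4) (1,2) (0,1)
  BN@(4,4): attacks (3,2) (2,3)
Union (19 distinct): (0,0) (0,1) (0,3) (1,1) (1,2) (1,3) (1,4) (2,0) (2,1) (2,2) (2,3) (2,4) (3,0) (3,2) (3,3) (3,4) (4,0) (4,1) (4,3)

Answer: 19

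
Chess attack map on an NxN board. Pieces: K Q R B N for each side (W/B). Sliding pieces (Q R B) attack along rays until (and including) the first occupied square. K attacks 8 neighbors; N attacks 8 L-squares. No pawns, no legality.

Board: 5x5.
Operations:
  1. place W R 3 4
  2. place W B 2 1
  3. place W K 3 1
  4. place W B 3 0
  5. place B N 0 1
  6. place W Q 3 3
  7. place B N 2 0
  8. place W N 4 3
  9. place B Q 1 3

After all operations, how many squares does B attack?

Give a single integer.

Op 1: place WR@(3,4)
Op 2: place WB@(2,1)
Op 3: place WK@(3,1)
Op 4: place WB@(3,0)
Op 5: place BN@(0,1)
Op 6: place WQ@(3,3)
Op 7: place BN@(2,0)
Op 8: place WN@(4,3)
Op 9: place BQ@(1,3)
Per-piece attacks for B:
  BN@(0,1): attacks (1,3) (2,2) (2,0)
  BQ@(1,3): attacks (1,4) (1,2) (1,1) (1,0) (2,3) (3,3) (0,3) (2,4) (2,2) (3,1) (0,4) (0,2) [ray(1,0) blocked at (3,3); ray(1,-1) blocked at (3,1)]
  BN@(2,0): attacks (3,2) (4,1) (1,2) (0,1)
Union (17 distinct): (0,1) (0,2) (0,3) (0,4) (1,0) (1,1) (1,2) (1,3) (1,4) (2,0) (2,2) (2,3) (2,4) (3,1) (3,2) (3,3) (4,1)

Answer: 17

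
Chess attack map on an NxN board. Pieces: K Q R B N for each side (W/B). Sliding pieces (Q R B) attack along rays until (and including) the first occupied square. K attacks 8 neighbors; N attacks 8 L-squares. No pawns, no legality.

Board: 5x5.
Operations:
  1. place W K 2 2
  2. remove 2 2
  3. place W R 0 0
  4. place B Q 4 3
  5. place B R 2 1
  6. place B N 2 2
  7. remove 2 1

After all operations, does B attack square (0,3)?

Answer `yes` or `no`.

Op 1: place WK@(2,2)
Op 2: remove (2,2)
Op 3: place WR@(0,0)
Op 4: place BQ@(4,3)
Op 5: place BR@(2,1)
Op 6: place BN@(2,2)
Op 7: remove (2,1)
Per-piece attacks for B:
  BN@(2,2): attacks (3,4) (4,3) (1,4) (0,3) (3,0) (4,1) (1,0) (0,1)
  BQ@(4,3): attacks (4,4) (4,2) (4,1) (4,0) (3,3) (2,3) (1,3) (0,3) (3,4) (3,2) (2,1) (1,0)
B attacks (0,3): yes

Answer: yes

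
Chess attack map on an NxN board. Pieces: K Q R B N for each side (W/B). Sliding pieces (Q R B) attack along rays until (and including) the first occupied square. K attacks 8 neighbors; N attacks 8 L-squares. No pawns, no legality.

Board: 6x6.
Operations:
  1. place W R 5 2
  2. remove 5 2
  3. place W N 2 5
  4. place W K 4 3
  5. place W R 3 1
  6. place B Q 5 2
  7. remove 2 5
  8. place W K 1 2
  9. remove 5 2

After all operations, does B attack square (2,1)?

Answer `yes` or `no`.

Answer: no

Derivation:
Op 1: place WR@(5,2)
Op 2: remove (5,2)
Op 3: place WN@(2,5)
Op 4: place WK@(4,3)
Op 5: place WR@(3,1)
Op 6: place BQ@(5,2)
Op 7: remove (2,5)
Op 8: place WK@(1,2)
Op 9: remove (5,2)
Per-piece attacks for B:
B attacks (2,1): no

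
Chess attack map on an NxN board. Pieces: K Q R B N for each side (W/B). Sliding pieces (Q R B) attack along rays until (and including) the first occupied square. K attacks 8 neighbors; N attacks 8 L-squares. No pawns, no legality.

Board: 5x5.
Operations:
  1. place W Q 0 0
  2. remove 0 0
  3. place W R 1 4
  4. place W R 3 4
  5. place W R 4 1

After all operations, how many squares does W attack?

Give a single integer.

Op 1: place WQ@(0,0)
Op 2: remove (0,0)
Op 3: place WR@(1,4)
Op 4: place WR@(3,4)
Op 5: place WR@(4,1)
Per-piece attacks for W:
  WR@(1,4): attacks (1,3) (1,2) (1,1) (1,0) (2,4) (3,4) (0,4) [ray(1,0) blocked at (3,4)]
  WR@(3,4): attacks (3,3) (3,2) (3,1) (3,0) (4,4) (2,4) (1,4) [ray(-1,0) blocked at (1,4)]
  WR@(4,1): attacks (4,2) (4,3) (4,4) (4,0) (3,1) (2,1) (1,1) (0,1)
Union (18 distinct): (0,1) (0,4) (1,0) (1,1) (1,2) (1,3) (1,4) (2,1) (2,4) (3,0) (3,1) (3,2) (3,3) (3,4) (4,0) (4,2) (4,3) (4,4)

Answer: 18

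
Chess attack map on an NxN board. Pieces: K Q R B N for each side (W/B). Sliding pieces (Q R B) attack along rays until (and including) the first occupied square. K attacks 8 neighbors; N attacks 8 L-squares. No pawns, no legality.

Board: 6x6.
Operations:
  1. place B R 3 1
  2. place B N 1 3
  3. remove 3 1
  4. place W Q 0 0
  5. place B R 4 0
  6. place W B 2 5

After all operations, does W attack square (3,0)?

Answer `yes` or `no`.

Op 1: place BR@(3,1)
Op 2: place BN@(1,3)
Op 3: remove (3,1)
Op 4: place WQ@(0,0)
Op 5: place BR@(4,0)
Op 6: place WB@(2,5)
Per-piece attacks for W:
  WQ@(0,0): attacks (0,1) (0,2) (0,3) (0,4) (0,5) (1,0) (2,0) (3,0) (4,0) (1,1) (2,2) (3,3) (4,4) (5,5) [ray(1,0) blocked at (4,0)]
  WB@(2,5): attacks (3,4) (4,3) (5,2) (1,4) (0,3)
W attacks (3,0): yes

Answer: yes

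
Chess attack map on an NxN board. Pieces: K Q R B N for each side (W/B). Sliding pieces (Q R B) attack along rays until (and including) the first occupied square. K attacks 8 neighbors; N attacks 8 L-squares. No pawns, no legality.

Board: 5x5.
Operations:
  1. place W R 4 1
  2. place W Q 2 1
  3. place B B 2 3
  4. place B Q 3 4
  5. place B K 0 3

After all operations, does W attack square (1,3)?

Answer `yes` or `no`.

Op 1: place WR@(4,1)
Op 2: place WQ@(2,1)
Op 3: place BB@(2,3)
Op 4: place BQ@(3,4)
Op 5: place BK@(0,3)
Per-piece attacks for W:
  WQ@(2,1): attacks (2,2) (2,3) (2,0) (3,1) (4,1) (1,1) (0,1) (3,2) (4,3) (3,0) (1,2) (0,3) (1,0) [ray(0,1) blocked at (2,3); ray(1,0) blocked at (4,1); ray(-1,1) blocked at (0,3)]
  WR@(4,1): attacks (4,2) (4,3) (4,4) (4,0) (3,1) (2,1) [ray(-1,0) blocked at (2,1)]
W attacks (1,3): no

Answer: no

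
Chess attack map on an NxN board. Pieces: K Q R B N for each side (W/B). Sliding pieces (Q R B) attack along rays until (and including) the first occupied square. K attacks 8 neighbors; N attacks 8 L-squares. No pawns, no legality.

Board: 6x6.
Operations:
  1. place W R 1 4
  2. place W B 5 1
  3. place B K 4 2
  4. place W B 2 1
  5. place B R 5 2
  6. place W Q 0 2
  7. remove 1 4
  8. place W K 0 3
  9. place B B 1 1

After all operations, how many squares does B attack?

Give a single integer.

Op 1: place WR@(1,4)
Op 2: place WB@(5,1)
Op 3: place BK@(4,2)
Op 4: place WB@(2,1)
Op 5: place BR@(5,2)
Op 6: place WQ@(0,2)
Op 7: remove (1,4)
Op 8: place WK@(0,3)
Op 9: place BB@(1,1)
Per-piece attacks for B:
  BB@(1,1): attacks (2,2) (3,3) (4,4) (5,5) (2,0) (0,2) (0,0) [ray(-1,1) blocked at (0,2)]
  BK@(4,2): attacks (4,3) (4,1) (5,2) (3,2) (5,3) (5,1) (3,3) (3,1)
  BR@(5,2): attacks (5,3) (5,4) (5,5) (5,1) (4,2) [ray(0,-1) blocked at (5,1); ray(-1,0) blocked at (4,2)]
Union (16 distinct): (0,0) (0,2) (2,0) (2,2) (3,1) (3,2) (3,3) (4,1) (4,2) (4,3) (4,4) (5,1) (5,2) (5,3) (5,4) (5,5)

Answer: 16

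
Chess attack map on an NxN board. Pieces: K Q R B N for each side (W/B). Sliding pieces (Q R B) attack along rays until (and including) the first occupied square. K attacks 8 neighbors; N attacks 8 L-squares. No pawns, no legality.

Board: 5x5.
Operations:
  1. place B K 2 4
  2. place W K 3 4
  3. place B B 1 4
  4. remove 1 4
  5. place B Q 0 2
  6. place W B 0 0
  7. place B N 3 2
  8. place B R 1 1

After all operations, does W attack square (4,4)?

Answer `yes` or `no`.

Answer: yes

Derivation:
Op 1: place BK@(2,4)
Op 2: place WK@(3,4)
Op 3: place BB@(1,4)
Op 4: remove (1,4)
Op 5: place BQ@(0,2)
Op 6: place WB@(0,0)
Op 7: place BN@(3,2)
Op 8: place BR@(1,1)
Per-piece attacks for W:
  WB@(0,0): attacks (1,1) [ray(1,1) blocked at (1,1)]
  WK@(3,4): attacks (3,3) (4,4) (2,4) (4,3) (2,3)
W attacks (4,4): yes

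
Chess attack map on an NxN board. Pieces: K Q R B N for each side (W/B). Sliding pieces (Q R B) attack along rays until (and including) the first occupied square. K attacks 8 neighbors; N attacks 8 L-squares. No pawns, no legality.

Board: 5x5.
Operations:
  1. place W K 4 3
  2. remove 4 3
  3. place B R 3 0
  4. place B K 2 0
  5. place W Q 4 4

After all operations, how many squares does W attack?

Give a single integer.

Op 1: place WK@(4,3)
Op 2: remove (4,3)
Op 3: place BR@(3,0)
Op 4: place BK@(2,0)
Op 5: place WQ@(4,4)
Per-piece attacks for W:
  WQ@(4,4): attacks (4,3) (4,2) (4,1) (4,0) (3,4) (2,4) (1,4) (0,4) (3,3) (2,2) (1,1) (0,0)
Union (12 distinct): (0,0) (0,4) (1,1) (1,4) (2,2) (2,4) (3,3) (3,4) (4,0) (4,1) (4,2) (4,3)

Answer: 12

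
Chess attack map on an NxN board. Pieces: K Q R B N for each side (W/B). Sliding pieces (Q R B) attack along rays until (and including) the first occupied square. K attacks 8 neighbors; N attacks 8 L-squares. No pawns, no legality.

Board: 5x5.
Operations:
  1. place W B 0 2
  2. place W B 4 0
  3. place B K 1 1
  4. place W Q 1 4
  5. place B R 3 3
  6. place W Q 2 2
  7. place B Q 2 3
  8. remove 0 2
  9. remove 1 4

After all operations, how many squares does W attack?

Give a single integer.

Op 1: place WB@(0,2)
Op 2: place WB@(4,0)
Op 3: place BK@(1,1)
Op 4: place WQ@(1,4)
Op 5: place BR@(3,3)
Op 6: place WQ@(2,2)
Op 7: place BQ@(2,3)
Op 8: remove (0,2)
Op 9: remove (1,4)
Per-piece attacks for W:
  WQ@(2,2): attacks (2,3) (2,1) (2,0) (3,2) (4,2) (1,2) (0,2) (3,3) (3,1) (4,0) (1,3) (0,4) (1,1) [ray(0,1) blocked at (2,3); ray(1,1) blocked at (3,3); ray(1,-1) blocked at (4,0); ray(-1,-1) blocked at (1,1)]
  WB@(4,0): attacks (3,1) (2,2) [ray(-1,1) blocked at (2,2)]
Union (14 distinct): (0,2) (0,4) (1,1) (1,2) (1,3) (2,0) (2,1) (2,2) (2,3) (3,1) (3,2) (3,3) (4,0) (4,2)

Answer: 14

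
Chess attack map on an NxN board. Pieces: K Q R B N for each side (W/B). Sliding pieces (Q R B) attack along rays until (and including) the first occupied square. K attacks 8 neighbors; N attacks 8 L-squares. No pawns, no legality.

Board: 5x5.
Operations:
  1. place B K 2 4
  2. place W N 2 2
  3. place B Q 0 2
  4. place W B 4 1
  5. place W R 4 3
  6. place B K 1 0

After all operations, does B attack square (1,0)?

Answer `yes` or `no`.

Op 1: place BK@(2,4)
Op 2: place WN@(2,2)
Op 3: place BQ@(0,2)
Op 4: place WB@(4,1)
Op 5: place WR@(4,3)
Op 6: place BK@(1,0)
Per-piece attacks for B:
  BQ@(0,2): attacks (0,3) (0,4) (0,1) (0,0) (1,2) (2,2) (1,3) (2,4) (1,1) (2,0) [ray(1,0) blocked at (2,2); ray(1,1) blocked at (2,4)]
  BK@(1,0): attacks (1,1) (2,0) (0,0) (2,1) (0,1)
  BK@(2,4): attacks (2,3) (3,4) (1,4) (3,3) (1,3)
B attacks (1,0): no

Answer: no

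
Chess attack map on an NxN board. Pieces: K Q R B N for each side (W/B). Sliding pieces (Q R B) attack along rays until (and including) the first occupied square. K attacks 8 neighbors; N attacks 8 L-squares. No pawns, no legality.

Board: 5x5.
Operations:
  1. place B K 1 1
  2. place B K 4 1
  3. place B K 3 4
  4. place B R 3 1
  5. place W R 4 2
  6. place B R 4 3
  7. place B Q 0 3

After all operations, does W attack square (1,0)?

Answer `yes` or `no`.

Op 1: place BK@(1,1)
Op 2: place BK@(4,1)
Op 3: place BK@(3,4)
Op 4: place BR@(3,1)
Op 5: place WR@(4,2)
Op 6: place BR@(4,3)
Op 7: place BQ@(0,3)
Per-piece attacks for W:
  WR@(4,2): attacks (4,3) (4,1) (3,2) (2,2) (1,2) (0,2) [ray(0,1) blocked at (4,3); ray(0,-1) blocked at (4,1)]
W attacks (1,0): no

Answer: no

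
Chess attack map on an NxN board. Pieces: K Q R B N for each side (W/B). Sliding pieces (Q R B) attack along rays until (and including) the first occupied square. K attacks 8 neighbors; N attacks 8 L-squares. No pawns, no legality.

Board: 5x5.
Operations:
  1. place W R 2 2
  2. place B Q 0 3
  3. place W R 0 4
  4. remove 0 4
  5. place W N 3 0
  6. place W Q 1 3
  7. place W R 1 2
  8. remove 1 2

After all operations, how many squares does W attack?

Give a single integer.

Op 1: place WR@(2,2)
Op 2: place BQ@(0,3)
Op 3: place WR@(0,4)
Op 4: remove (0,4)
Op 5: place WN@(3,0)
Op 6: place WQ@(1,3)
Op 7: place WR@(1,2)
Op 8: remove (1,2)
Per-piece attacks for W:
  WQ@(1,3): attacks (1,4) (1,2) (1,1) (1,0) (2,3) (3,3) (4,3) (0,3) (2,4) (2,2) (0,4) (0,2) [ray(-1,0) blocked at (0,3); ray(1,-1) blocked at (2,2)]
  WR@(2,2): attacks (2,3) (2,4) (2,1) (2,0) (3,2) (4,2) (1,2) (0,2)
  WN@(3,0): attacks (4,2) (2,2) (1,1)
Union (16 distinct): (0,2) (0,3) (0,4) (1,0) (1,1) (1,2) (1,4) (2,0) (2,1) (2,2) (2,3) (2,4) (3,2) (3,3) (4,2) (4,3)

Answer: 16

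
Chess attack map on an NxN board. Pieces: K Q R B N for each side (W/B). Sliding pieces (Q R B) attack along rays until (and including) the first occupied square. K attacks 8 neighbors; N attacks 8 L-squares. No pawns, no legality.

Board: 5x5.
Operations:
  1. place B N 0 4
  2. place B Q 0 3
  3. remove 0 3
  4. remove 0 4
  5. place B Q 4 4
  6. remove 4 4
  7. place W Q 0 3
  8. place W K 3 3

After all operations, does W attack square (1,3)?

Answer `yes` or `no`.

Answer: yes

Derivation:
Op 1: place BN@(0,4)
Op 2: place BQ@(0,3)
Op 3: remove (0,3)
Op 4: remove (0,4)
Op 5: place BQ@(4,4)
Op 6: remove (4,4)
Op 7: place WQ@(0,3)
Op 8: place WK@(3,3)
Per-piece attacks for W:
  WQ@(0,3): attacks (0,4) (0,2) (0,1) (0,0) (1,3) (2,3) (3,3) (1,4) (1,2) (2,1) (3,0) [ray(1,0) blocked at (3,3)]
  WK@(3,3): attacks (3,4) (3,2) (4,3) (2,3) (4,4) (4,2) (2,4) (2,2)
W attacks (1,3): yes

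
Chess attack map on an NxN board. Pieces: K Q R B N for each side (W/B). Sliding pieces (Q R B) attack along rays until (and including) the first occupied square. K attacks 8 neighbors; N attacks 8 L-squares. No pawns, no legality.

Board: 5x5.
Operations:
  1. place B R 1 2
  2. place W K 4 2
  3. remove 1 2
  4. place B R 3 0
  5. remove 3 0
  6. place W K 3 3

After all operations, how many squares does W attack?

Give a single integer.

Answer: 11

Derivation:
Op 1: place BR@(1,2)
Op 2: place WK@(4,2)
Op 3: remove (1,2)
Op 4: place BR@(3,0)
Op 5: remove (3,0)
Op 6: place WK@(3,3)
Per-piece attacks for W:
  WK@(3,3): attacks (3,4) (3,2) (4,3) (2,3) (4,4) (4,2) (2,4) (2,2)
  WK@(4,2): attacks (4,3) (4,1) (3,2) (3,3) (3,1)
Union (11 distinct): (2,2) (2,3) (2,4) (3,1) (3,2) (3,3) (3,4) (4,1) (4,2) (4,3) (4,4)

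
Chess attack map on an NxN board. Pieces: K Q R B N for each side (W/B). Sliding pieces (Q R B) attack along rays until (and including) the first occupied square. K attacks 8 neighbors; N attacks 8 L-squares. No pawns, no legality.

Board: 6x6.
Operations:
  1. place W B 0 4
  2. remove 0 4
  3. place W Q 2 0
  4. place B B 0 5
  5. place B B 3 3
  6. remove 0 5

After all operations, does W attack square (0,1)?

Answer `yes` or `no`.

Answer: no

Derivation:
Op 1: place WB@(0,4)
Op 2: remove (0,4)
Op 3: place WQ@(2,0)
Op 4: place BB@(0,5)
Op 5: place BB@(3,3)
Op 6: remove (0,5)
Per-piece attacks for W:
  WQ@(2,0): attacks (2,1) (2,2) (2,3) (2,4) (2,5) (3,0) (4,0) (5,0) (1,0) (0,0) (3,1) (4,2) (5,3) (1,1) (0,2)
W attacks (0,1): no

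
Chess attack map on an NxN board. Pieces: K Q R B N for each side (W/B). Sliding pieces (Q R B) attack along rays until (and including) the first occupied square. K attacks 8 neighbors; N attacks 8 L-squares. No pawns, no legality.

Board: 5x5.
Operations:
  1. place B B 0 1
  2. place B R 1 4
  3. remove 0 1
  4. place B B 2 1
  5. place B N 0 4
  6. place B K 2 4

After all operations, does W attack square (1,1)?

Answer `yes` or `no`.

Op 1: place BB@(0,1)
Op 2: place BR@(1,4)
Op 3: remove (0,1)
Op 4: place BB@(2,1)
Op 5: place BN@(0,4)
Op 6: place BK@(2,4)
Per-piece attacks for W:
W attacks (1,1): no

Answer: no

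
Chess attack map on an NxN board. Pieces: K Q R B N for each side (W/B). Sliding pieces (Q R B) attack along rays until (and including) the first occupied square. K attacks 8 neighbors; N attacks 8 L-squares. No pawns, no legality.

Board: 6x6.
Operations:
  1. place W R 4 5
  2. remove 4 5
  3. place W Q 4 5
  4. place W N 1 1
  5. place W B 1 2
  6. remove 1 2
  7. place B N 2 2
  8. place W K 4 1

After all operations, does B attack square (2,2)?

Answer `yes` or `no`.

Op 1: place WR@(4,5)
Op 2: remove (4,5)
Op 3: place WQ@(4,5)
Op 4: place WN@(1,1)
Op 5: place WB@(1,2)
Op 6: remove (1,2)
Op 7: place BN@(2,2)
Op 8: place WK@(4,1)
Per-piece attacks for B:
  BN@(2,2): attacks (3,4) (4,3) (1,4) (0,3) (3,0) (4,1) (1,0) (0,1)
B attacks (2,2): no

Answer: no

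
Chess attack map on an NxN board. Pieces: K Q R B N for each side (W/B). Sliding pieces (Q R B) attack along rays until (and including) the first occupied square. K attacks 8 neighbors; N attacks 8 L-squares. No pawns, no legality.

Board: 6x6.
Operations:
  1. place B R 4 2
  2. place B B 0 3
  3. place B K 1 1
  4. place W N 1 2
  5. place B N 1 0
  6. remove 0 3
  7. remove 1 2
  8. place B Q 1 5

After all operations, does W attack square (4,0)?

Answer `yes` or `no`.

Op 1: place BR@(4,2)
Op 2: place BB@(0,3)
Op 3: place BK@(1,1)
Op 4: place WN@(1,2)
Op 5: place BN@(1,0)
Op 6: remove (0,3)
Op 7: remove (1,2)
Op 8: place BQ@(1,5)
Per-piece attacks for W:
W attacks (4,0): no

Answer: no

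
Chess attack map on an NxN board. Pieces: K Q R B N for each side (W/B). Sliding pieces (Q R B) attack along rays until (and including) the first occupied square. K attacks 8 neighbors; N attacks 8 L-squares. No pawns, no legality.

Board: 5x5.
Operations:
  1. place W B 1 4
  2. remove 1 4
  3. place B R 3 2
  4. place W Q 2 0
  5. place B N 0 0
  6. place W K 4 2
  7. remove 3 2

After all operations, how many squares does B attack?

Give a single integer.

Answer: 2

Derivation:
Op 1: place WB@(1,4)
Op 2: remove (1,4)
Op 3: place BR@(3,2)
Op 4: place WQ@(2,0)
Op 5: place BN@(0,0)
Op 6: place WK@(4,2)
Op 7: remove (3,2)
Per-piece attacks for B:
  BN@(0,0): attacks (1,2) (2,1)
Union (2 distinct): (1,2) (2,1)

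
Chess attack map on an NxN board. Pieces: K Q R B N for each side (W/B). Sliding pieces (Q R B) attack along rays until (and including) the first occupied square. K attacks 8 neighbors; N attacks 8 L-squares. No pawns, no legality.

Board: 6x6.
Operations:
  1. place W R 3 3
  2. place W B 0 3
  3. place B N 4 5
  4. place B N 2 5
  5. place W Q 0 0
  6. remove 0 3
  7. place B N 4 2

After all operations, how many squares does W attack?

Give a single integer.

Answer: 21

Derivation:
Op 1: place WR@(3,3)
Op 2: place WB@(0,3)
Op 3: place BN@(4,5)
Op 4: place BN@(2,5)
Op 5: place WQ@(0,0)
Op 6: remove (0,3)
Op 7: place BN@(4,2)
Per-piece attacks for W:
  WQ@(0,0): attacks (0,1) (0,2) (0,3) (0,4) (0,5) (1,0) (2,0) (3,0) (4,0) (5,0) (1,1) (2,2) (3,3) [ray(1,1) blocked at (3,3)]
  WR@(3,3): attacks (3,4) (3,5) (3,2) (3,1) (3,0) (4,3) (5,3) (2,3) (1,3) (0,3)
Union (21 distinct): (0,1) (0,2) (0,3) (0,4) (0,5) (1,0) (1,1) (1,3) (2,0) (2,2) (2,3) (3,0) (3,1) (3,2) (3,3) (3,4) (3,5) (4,0) (4,3) (5,0) (5,3)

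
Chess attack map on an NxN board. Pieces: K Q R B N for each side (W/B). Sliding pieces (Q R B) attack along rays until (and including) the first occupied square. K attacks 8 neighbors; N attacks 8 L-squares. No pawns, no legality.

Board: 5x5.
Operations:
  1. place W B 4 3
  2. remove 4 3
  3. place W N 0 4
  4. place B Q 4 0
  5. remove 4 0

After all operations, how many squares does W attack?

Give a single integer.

Op 1: place WB@(4,3)
Op 2: remove (4,3)
Op 3: place WN@(0,4)
Op 4: place BQ@(4,0)
Op 5: remove (4,0)
Per-piece attacks for W:
  WN@(0,4): attacks (1,2) (2,3)
Union (2 distinct): (1,2) (2,3)

Answer: 2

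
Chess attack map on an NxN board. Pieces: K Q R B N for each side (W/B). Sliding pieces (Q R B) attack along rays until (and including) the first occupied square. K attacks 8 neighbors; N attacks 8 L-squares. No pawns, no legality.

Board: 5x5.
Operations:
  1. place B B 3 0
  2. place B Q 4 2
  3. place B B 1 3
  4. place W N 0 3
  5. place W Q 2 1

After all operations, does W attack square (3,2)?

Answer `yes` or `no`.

Answer: yes

Derivation:
Op 1: place BB@(3,0)
Op 2: place BQ@(4,2)
Op 3: place BB@(1,3)
Op 4: place WN@(0,3)
Op 5: place WQ@(2,1)
Per-piece attacks for W:
  WN@(0,3): attacks (2,4) (1,1) (2,2)
  WQ@(2,1): attacks (2,2) (2,3) (2,4) (2,0) (3,1) (4,1) (1,1) (0,1) (3,2) (4,3) (3,0) (1,2) (0,3) (1,0) [ray(1,-1) blocked at (3,0); ray(-1,1) blocked at (0,3)]
W attacks (3,2): yes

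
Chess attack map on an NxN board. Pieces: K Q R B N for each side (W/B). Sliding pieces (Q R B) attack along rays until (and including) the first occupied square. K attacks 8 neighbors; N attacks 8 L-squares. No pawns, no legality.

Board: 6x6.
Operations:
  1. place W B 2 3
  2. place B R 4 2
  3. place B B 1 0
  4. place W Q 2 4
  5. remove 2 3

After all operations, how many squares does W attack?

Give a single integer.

Answer: 16

Derivation:
Op 1: place WB@(2,3)
Op 2: place BR@(4,2)
Op 3: place BB@(1,0)
Op 4: place WQ@(2,4)
Op 5: remove (2,3)
Per-piece attacks for W:
  WQ@(2,4): attacks (2,5) (2,3) (2,2) (2,1) (2,0) (3,4) (4,4) (5,4) (1,4) (0,4) (3,5) (3,3) (4,2) (1,5) (1,3) (0,2) [ray(1,-1) blocked at (4,2)]
Union (16 distinct): (0,2) (0,4) (1,3) (1,4) (1,5) (2,0) (2,1) (2,2) (2,3) (2,5) (3,3) (3,4) (3,5) (4,2) (4,4) (5,4)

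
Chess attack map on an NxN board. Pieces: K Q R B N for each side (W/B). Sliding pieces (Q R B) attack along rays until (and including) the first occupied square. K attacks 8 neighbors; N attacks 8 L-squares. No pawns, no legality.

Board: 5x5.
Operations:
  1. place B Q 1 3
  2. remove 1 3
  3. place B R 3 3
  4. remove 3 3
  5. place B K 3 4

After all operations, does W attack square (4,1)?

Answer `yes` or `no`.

Answer: no

Derivation:
Op 1: place BQ@(1,3)
Op 2: remove (1,3)
Op 3: place BR@(3,3)
Op 4: remove (3,3)
Op 5: place BK@(3,4)
Per-piece attacks for W:
W attacks (4,1): no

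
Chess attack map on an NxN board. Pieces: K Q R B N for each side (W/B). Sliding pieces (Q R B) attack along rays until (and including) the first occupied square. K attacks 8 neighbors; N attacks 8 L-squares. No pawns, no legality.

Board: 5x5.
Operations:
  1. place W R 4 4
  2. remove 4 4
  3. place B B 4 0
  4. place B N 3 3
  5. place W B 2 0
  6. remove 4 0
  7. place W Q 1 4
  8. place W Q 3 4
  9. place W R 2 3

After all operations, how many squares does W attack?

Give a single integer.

Answer: 19

Derivation:
Op 1: place WR@(4,4)
Op 2: remove (4,4)
Op 3: place BB@(4,0)
Op 4: place BN@(3,3)
Op 5: place WB@(2,0)
Op 6: remove (4,0)
Op 7: place WQ@(1,4)
Op 8: place WQ@(3,4)
Op 9: place WR@(2,3)
Per-piece attacks for W:
  WQ@(1,4): attacks (1,3) (1,2) (1,1) (1,0) (2,4) (3,4) (0,4) (2,3) (0,3) [ray(1,0) blocked at (3,4); ray(1,-1) blocked at (2,3)]
  WB@(2,0): attacks (3,1) (4,2) (1,1) (0,2)
  WR@(2,3): attacks (2,4) (2,2) (2,1) (2,0) (3,3) (1,3) (0,3) [ray(0,-1) blocked at (2,0); ray(1,0) blocked at (3,3)]
  WQ@(3,4): attacks (3,3) (4,4) (2,4) (1,4) (4,3) (2,3) [ray(0,-1) blocked at (3,3); ray(-1,0) blocked at (1,4); ray(-1,-1) blocked at (2,3)]
Union (19 distinct): (0,2) (0,3) (0,4) (1,0) (1,1) (1,2) (1,3) (1,4) (2,0) (2,1) (2,2) (2,3) (2,4) (3,1) (3,3) (3,4) (4,2) (4,3) (4,4)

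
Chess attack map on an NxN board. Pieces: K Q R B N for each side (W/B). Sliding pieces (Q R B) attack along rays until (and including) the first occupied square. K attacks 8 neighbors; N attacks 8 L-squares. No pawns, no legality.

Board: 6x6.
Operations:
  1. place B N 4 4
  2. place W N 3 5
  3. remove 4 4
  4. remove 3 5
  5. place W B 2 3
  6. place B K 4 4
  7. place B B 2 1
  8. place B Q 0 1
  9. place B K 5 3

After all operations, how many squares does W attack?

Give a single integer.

Answer: 9

Derivation:
Op 1: place BN@(4,4)
Op 2: place WN@(3,5)
Op 3: remove (4,4)
Op 4: remove (3,5)
Op 5: place WB@(2,3)
Op 6: place BK@(4,4)
Op 7: place BB@(2,1)
Op 8: place BQ@(0,1)
Op 9: place BK@(5,3)
Per-piece attacks for W:
  WB@(2,3): attacks (3,4) (4,5) (3,2) (4,1) (5,0) (1,4) (0,5) (1,2) (0,1) [ray(-1,-1) blocked at (0,1)]
Union (9 distinct): (0,1) (0,5) (1,2) (1,4) (3,2) (3,4) (4,1) (4,5) (5,0)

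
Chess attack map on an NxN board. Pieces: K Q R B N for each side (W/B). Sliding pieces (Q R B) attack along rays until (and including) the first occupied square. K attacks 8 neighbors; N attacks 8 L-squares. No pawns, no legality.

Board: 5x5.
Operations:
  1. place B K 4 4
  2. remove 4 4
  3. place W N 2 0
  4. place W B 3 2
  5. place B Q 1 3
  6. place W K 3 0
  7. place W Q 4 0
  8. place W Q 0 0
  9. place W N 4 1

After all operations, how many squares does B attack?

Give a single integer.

Op 1: place BK@(4,4)
Op 2: remove (4,4)
Op 3: place WN@(2,0)
Op 4: place WB@(3,2)
Op 5: place BQ@(1,3)
Op 6: place WK@(3,0)
Op 7: place WQ@(4,0)
Op 8: place WQ@(0,0)
Op 9: place WN@(4,1)
Per-piece attacks for B:
  BQ@(1,3): attacks (1,4) (1,2) (1,1) (1,0) (2,3) (3,3) (4,3) (0,3) (2,4) (2,2) (3,1) (4,0) (0,4) (0,2) [ray(1,-1) blocked at (4,0)]
Union (14 distinct): (0,2) (0,3) (0,4) (1,0) (1,1) (1,2) (1,4) (2,2) (2,3) (2,4) (3,1) (3,3) (4,0) (4,3)

Answer: 14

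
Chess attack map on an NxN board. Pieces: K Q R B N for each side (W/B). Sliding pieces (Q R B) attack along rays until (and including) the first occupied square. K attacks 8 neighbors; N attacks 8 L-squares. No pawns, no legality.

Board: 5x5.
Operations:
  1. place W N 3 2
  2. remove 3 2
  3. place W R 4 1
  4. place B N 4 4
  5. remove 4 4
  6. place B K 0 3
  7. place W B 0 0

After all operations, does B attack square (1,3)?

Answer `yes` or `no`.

Answer: yes

Derivation:
Op 1: place WN@(3,2)
Op 2: remove (3,2)
Op 3: place WR@(4,1)
Op 4: place BN@(4,4)
Op 5: remove (4,4)
Op 6: place BK@(0,3)
Op 7: place WB@(0,0)
Per-piece attacks for B:
  BK@(0,3): attacks (0,4) (0,2) (1,3) (1,4) (1,2)
B attacks (1,3): yes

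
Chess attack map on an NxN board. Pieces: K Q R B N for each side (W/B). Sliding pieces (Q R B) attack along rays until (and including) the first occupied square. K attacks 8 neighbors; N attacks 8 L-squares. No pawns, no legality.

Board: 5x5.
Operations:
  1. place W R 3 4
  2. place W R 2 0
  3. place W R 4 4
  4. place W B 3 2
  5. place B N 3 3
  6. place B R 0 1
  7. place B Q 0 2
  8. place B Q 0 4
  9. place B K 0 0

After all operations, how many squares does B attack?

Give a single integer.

Op 1: place WR@(3,4)
Op 2: place WR@(2,0)
Op 3: place WR@(4,4)
Op 4: place WB@(3,2)
Op 5: place BN@(3,3)
Op 6: place BR@(0,1)
Op 7: place BQ@(0,2)
Op 8: place BQ@(0,4)
Op 9: place BK@(0,0)
Per-piece attacks for B:
  BK@(0,0): attacks (0,1) (1,0) (1,1)
  BR@(0,1): attacks (0,2) (0,0) (1,1) (2,1) (3,1) (4,1) [ray(0,1) blocked at (0,2); ray(0,-1) blocked at (0,0)]
  BQ@(0,2): attacks (0,3) (0,4) (0,1) (1,2) (2,2) (3,2) (1,3) (2,4) (1,1) (2,0) [ray(0,1) blocked at (0,4); ray(0,-1) blocked at (0,1); ray(1,0) blocked at (3,2); ray(1,-1) blocked at (2,0)]
  BQ@(0,4): attacks (0,3) (0,2) (1,4) (2,4) (3,4) (1,3) (2,2) (3,1) (4,0) [ray(0,-1) blocked at (0,2); ray(1,0) blocked at (3,4)]
  BN@(3,3): attacks (1,4) (4,1) (2,1) (1,2)
Union (19 distinct): (0,0) (0,1) (0,2) (0,3) (0,4) (1,0) (1,1) (1,2) (1,3) (1,4) (2,0) (2,1) (2,2) (2,4) (3,1) (3,2) (3,4) (4,0) (4,1)

Answer: 19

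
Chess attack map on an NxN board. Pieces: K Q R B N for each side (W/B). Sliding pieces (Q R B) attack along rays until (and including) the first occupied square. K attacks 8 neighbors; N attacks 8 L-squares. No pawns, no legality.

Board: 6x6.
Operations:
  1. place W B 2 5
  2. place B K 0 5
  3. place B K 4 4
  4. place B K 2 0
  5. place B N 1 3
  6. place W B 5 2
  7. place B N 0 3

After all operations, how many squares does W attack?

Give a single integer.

Answer: 8

Derivation:
Op 1: place WB@(2,5)
Op 2: place BK@(0,5)
Op 3: place BK@(4,4)
Op 4: place BK@(2,0)
Op 5: place BN@(1,3)
Op 6: place WB@(5,2)
Op 7: place BN@(0,3)
Per-piece attacks for W:
  WB@(2,5): attacks (3,4) (4,3) (5,2) (1,4) (0,3) [ray(1,-1) blocked at (5,2); ray(-1,-1) blocked at (0,3)]
  WB@(5,2): attacks (4,3) (3,4) (2,5) (4,1) (3,0) [ray(-1,1) blocked at (2,5)]
Union (8 distinct): (0,3) (1,4) (2,5) (3,0) (3,4) (4,1) (4,3) (5,2)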